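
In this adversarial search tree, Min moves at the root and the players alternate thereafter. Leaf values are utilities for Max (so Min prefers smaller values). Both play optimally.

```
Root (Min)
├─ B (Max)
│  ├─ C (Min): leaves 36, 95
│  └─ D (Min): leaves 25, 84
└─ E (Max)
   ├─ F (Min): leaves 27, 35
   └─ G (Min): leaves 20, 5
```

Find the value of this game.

C (Min): min(36, 95) = 36
D (Min): min(25, 84) = 25
B (Max): max(36, 25) = 36
F (Min): min(27, 35) = 27
G (Min): min(20, 5) = 5
E (Max): max(27, 5) = 27
Root (Min): min(36, 27) = 27

27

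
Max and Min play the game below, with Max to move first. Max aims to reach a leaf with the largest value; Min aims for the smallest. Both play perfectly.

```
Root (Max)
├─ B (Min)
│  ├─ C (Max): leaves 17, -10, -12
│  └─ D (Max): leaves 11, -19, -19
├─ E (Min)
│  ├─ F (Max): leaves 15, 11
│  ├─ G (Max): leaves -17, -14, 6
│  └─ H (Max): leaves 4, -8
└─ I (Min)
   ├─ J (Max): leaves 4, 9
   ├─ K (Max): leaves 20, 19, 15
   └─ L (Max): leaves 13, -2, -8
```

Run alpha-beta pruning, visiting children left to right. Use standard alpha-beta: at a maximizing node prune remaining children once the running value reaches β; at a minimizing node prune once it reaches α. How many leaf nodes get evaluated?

C [α=-∞,β=+∞]: v=17
D [α=-∞,β=17]: v=11
B [α=-∞,β=+∞]: v=11
F [α=11,β=+∞]: v=15
G [α=11,β=15]: v=6
E [α=11,β=+∞]: v=6 after child 2 ≤ α → α-cutoff, skip 1
J [α=11,β=+∞]: v=9
I [α=11,β=+∞]: v=9 after child 1 ≤ α → α-cutoff, skip 2
Root [α=-∞,β=+∞]: v=11
Leaves evaluated: 13 of 21.

13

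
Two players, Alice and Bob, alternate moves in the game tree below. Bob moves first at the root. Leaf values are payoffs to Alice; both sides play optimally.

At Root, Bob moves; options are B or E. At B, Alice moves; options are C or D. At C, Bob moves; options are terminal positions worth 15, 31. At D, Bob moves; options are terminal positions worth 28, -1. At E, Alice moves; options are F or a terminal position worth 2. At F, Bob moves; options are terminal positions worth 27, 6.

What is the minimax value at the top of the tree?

C (Bob): min(15, 31) = 15
D (Bob): min(28, -1) = -1
B (Alice): max(15, -1) = 15
F (Bob): min(27, 6) = 6
E (Alice): max(6, 2) = 6
Root (Bob): min(15, 6) = 6

6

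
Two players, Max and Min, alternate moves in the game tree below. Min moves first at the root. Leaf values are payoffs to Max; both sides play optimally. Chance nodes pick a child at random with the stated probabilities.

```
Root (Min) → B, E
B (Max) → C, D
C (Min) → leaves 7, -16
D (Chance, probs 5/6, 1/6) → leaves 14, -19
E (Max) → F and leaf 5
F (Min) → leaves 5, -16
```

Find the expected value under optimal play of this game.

C (Min): min(7, -16) = -16
D (Chance): 5/6·14 + 1/6·-19 = 8.5
B (Max): max(-16, 8.5) = 8.5
F (Min): min(5, -16) = -16
E (Max): max(-16, 5) = 5
Root (Min): min(8.5, 5) = 5

5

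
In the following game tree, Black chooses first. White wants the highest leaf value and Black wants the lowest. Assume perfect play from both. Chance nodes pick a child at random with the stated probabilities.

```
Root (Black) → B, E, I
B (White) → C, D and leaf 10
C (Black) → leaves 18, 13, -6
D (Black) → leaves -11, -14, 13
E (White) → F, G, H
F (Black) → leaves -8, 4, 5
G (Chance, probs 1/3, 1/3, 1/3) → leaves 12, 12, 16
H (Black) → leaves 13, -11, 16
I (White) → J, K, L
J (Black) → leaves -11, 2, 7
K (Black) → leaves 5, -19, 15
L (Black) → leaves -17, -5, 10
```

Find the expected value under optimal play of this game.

-11

C (Black): min(18, 13, -6) = -6
D (Black): min(-11, -14, 13) = -14
B (White): max(-6, -14, 10) = 10
F (Black): min(-8, 4, 5) = -8
G (Chance): 1/3·12 + 1/3·12 + 1/3·16 = 13.33
H (Black): min(13, -11, 16) = -11
E (White): max(-8, 13.33, -11) = 13.33
J (Black): min(-11, 2, 7) = -11
K (Black): min(5, -19, 15) = -19
L (Black): min(-17, -5, 10) = -17
I (White): max(-11, -19, -17) = -11
Root (Black): min(10, 13.33, -11) = -11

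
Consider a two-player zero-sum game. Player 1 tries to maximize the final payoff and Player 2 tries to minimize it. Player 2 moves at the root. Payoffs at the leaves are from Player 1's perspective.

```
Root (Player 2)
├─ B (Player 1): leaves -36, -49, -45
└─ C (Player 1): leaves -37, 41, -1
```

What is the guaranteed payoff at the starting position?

-36

B (Player 1): max(-36, -49, -45) = -36
C (Player 1): max(-37, 41, -1) = 41
Root (Player 2): min(-36, 41) = -36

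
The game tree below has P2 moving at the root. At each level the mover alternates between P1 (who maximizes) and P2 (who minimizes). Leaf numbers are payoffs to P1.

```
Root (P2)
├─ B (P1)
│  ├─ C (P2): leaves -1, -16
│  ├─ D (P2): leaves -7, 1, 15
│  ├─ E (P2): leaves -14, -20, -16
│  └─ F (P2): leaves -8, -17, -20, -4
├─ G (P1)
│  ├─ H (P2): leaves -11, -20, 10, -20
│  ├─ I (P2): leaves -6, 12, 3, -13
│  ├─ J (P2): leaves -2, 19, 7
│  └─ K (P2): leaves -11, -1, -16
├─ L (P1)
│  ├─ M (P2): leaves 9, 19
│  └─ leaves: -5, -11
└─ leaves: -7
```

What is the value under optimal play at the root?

C (P2): min(-1, -16) = -16
D (P2): min(-7, 1, 15) = -7
E (P2): min(-14, -20, -16) = -20
F (P2): min(-8, -17, -20, -4) = -20
B (P1): max(-16, -7, -20, -20) = -7
H (P2): min(-11, -20, 10, -20) = -20
I (P2): min(-6, 12, 3, -13) = -13
J (P2): min(-2, 19, 7) = -2
K (P2): min(-11, -1, -16) = -16
G (P1): max(-20, -13, -2, -16) = -2
M (P2): min(9, 19) = 9
L (P1): max(9, -5, -11) = 9
Root (P2): min(-7, -2, 9, -7) = -7

-7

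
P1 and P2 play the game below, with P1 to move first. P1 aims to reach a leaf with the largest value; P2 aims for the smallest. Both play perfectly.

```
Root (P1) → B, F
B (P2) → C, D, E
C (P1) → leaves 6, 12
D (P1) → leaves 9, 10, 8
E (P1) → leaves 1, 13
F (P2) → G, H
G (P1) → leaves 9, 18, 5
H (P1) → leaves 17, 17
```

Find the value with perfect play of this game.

C (P1): max(6, 12) = 12
D (P1): max(9, 10, 8) = 10
E (P1): max(1, 13) = 13
B (P2): min(12, 10, 13) = 10
G (P1): max(9, 18, 5) = 18
H (P1): max(17, 17) = 17
F (P2): min(18, 17) = 17
Root (P1): max(10, 17) = 17

17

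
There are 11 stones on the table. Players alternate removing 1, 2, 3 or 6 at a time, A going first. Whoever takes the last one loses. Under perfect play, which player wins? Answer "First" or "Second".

W/L table (W = player to move can force a win):
i:   0  1  2  3  4  5  6  7  8  9 10 11
     W  L  W  W  W  L  W  W  W  L  W  W
Position 11 is W, so the first player wins.

First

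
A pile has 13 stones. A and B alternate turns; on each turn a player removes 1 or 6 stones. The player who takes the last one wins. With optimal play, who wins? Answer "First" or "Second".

i:   0  1  2  3  4  5  6  7  8  9 10 11 12 13
     L  W  L  W  L  W  W  L  W  L  W  L  W  W
Position 13 is W, so the first player wins.

First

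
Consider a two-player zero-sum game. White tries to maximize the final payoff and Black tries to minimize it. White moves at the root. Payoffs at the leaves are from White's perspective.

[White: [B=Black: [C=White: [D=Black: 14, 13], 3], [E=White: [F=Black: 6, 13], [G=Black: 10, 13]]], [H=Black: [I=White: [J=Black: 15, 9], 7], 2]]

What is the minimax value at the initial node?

D (Black): min(14, 13) = 13
C (White): max(13, 3) = 13
F (Black): min(6, 13) = 6
G (Black): min(10, 13) = 10
E (White): max(6, 10) = 10
B (Black): min(13, 10) = 10
J (Black): min(15, 9) = 9
I (White): max(9, 7) = 9
H (Black): min(9, 2) = 2
Root (White): max(10, 2) = 10

10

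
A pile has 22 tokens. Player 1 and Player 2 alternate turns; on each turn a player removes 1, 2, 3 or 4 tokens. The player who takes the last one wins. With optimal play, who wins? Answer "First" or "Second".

First

Positions where the player to move wins (W) vs loses (L):
i:   0  1  2  3  4  5  6  7  8  9 10 11 12 13 14 15 16 17 18 19 20 21 22
     L  W  W  W  W  L  W  W  W  W  L  W  W  W  W  L  W  W  W  W  L  W  W
Position 22 is W, so the first player wins.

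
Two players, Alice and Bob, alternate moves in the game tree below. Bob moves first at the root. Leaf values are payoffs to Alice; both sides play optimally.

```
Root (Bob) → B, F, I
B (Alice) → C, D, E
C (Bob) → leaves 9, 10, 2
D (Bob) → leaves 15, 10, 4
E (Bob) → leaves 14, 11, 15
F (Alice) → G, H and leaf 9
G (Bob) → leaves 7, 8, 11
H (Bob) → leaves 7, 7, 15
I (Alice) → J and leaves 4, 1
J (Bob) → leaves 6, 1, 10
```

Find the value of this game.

C (Bob): min(9, 10, 2) = 2
D (Bob): min(15, 10, 4) = 4
E (Bob): min(14, 11, 15) = 11
B (Alice): max(2, 4, 11) = 11
G (Bob): min(7, 8, 11) = 7
H (Bob): min(7, 7, 15) = 7
F (Alice): max(7, 7, 9) = 9
J (Bob): min(6, 1, 10) = 1
I (Alice): max(1, 4, 1) = 4
Root (Bob): min(11, 9, 4) = 4

4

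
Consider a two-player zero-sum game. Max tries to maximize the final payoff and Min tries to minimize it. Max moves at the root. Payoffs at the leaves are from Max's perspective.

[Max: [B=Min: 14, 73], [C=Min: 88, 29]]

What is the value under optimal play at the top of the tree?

29

B (Min): min(14, 73) = 14
C (Min): min(88, 29) = 29
Root (Max): max(14, 29) = 29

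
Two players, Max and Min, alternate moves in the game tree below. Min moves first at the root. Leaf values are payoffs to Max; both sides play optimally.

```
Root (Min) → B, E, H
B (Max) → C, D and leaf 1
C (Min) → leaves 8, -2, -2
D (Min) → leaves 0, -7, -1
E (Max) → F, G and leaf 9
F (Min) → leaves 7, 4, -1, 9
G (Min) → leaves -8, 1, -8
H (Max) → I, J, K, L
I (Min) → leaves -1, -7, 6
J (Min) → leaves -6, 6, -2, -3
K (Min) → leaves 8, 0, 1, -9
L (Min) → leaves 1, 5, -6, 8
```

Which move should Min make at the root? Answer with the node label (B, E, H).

C (Min): min(8, -2, -2) = -2
D (Min): min(0, -7, -1) = -7
B (Max): max(-2, -7, 1) = 1
F (Min): min(7, 4, -1, 9) = -1
G (Min): min(-8, 1, -8) = -8
E (Max): max(-1, -8, 9) = 9
I (Min): min(-1, -7, 6) = -7
J (Min): min(-6, 6, -2, -3) = -6
K (Min): min(8, 0, 1, -9) = -9
L (Min): min(1, 5, -6, 8) = -6
H (Max): max(-7, -6, -9, -6) = -6
Root (Min): min(1, 9, -6) = -6
Min picks the child with the lowest value: H (value -6).

H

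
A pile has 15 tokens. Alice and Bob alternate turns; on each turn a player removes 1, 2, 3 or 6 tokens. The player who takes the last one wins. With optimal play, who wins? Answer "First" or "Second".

Mark each pile size as W (mover wins) or L (mover loses):
i:   0  1  2  3  4  5  6  7  8  9 10 11 12 13 14 15
     L  W  W  W  L  W  W  W  L  W  W  W  L  W  W  W
Position 15 is W, so the first player wins.

First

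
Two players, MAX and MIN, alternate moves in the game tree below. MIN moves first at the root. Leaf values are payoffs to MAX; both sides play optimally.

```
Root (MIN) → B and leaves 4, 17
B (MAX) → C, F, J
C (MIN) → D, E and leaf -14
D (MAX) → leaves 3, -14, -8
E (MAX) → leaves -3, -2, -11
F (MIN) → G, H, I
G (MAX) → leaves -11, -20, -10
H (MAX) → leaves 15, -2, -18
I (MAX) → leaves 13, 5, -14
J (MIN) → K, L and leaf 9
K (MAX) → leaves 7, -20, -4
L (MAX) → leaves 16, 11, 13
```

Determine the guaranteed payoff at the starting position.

4

D (MAX): max(3, -14, -8) = 3
E (MAX): max(-3, -2, -11) = -2
C (MIN): min(3, -2, -14) = -14
G (MAX): max(-11, -20, -10) = -10
H (MAX): max(15, -2, -18) = 15
I (MAX): max(13, 5, -14) = 13
F (MIN): min(-10, 15, 13) = -10
K (MAX): max(7, -20, -4) = 7
L (MAX): max(16, 11, 13) = 16
J (MIN): min(7, 16, 9) = 7
B (MAX): max(-14, -10, 7) = 7
Root (MIN): min(7, 4, 17) = 4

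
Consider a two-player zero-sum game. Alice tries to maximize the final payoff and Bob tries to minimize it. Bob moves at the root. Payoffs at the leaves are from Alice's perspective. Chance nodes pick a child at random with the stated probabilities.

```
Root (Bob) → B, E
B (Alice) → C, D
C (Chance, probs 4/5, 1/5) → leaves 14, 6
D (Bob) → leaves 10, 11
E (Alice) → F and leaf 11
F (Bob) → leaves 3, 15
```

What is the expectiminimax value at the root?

11

C (Chance): 4/5·14 + 1/5·6 = 12.4
D (Bob): min(10, 11) = 10
B (Alice): max(12.4, 10) = 12.4
F (Bob): min(3, 15) = 3
E (Alice): max(3, 11) = 11
Root (Bob): min(12.4, 11) = 11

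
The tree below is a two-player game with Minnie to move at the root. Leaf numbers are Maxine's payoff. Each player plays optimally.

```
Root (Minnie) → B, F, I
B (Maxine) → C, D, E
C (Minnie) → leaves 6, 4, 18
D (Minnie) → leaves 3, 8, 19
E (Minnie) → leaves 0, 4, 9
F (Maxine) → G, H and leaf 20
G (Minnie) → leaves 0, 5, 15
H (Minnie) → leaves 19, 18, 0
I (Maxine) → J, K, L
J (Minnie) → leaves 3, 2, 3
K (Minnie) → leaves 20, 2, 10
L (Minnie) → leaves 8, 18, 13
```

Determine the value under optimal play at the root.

C (Minnie): min(6, 4, 18) = 4
D (Minnie): min(3, 8, 19) = 3
E (Minnie): min(0, 4, 9) = 0
B (Maxine): max(4, 3, 0) = 4
G (Minnie): min(0, 5, 15) = 0
H (Minnie): min(19, 18, 0) = 0
F (Maxine): max(0, 0, 20) = 20
J (Minnie): min(3, 2, 3) = 2
K (Minnie): min(20, 2, 10) = 2
L (Minnie): min(8, 18, 13) = 8
I (Maxine): max(2, 2, 8) = 8
Root (Minnie): min(4, 20, 8) = 4

4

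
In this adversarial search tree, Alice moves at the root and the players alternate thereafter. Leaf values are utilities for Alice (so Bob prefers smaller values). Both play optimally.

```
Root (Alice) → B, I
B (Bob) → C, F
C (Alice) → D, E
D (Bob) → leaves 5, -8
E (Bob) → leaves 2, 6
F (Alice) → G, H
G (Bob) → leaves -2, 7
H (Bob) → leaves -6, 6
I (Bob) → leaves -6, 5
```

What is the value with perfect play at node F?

-2

G: min(-2, 7) = -2
H: min(-6, 6) = -6
F: max(-2, -6) = -2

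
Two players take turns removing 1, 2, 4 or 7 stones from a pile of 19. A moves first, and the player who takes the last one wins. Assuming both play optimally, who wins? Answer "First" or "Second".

Positions where the player to move wins (W) vs loses (L):
i:   0  1  2  3  4  5  6  7  8  9 10 11 12 13 14 15 16 17 18 19
     L  W  W  L  W  W  L  W  W  L  W  W  L  W  W  L  W  W  L  W
Position 19 is W, so the first player wins.

First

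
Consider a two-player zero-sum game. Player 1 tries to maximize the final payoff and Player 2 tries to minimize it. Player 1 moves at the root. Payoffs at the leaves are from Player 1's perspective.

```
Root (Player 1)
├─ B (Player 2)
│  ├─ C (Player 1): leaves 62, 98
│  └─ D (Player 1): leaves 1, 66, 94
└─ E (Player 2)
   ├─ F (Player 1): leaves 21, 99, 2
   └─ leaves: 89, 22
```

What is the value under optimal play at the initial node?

C (Player 1): max(62, 98) = 98
D (Player 1): max(1, 66, 94) = 94
B (Player 2): min(98, 94) = 94
F (Player 1): max(21, 99, 2) = 99
E (Player 2): min(99, 89, 22) = 22
Root (Player 1): max(94, 22) = 94

94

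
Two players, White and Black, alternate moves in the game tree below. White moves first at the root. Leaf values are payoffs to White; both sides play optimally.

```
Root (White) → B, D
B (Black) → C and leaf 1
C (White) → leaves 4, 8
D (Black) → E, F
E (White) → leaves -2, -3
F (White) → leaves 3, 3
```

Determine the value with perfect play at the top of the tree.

1

C (White): max(4, 8) = 8
B (Black): min(8, 1) = 1
E (White): max(-2, -3) = -2
F (White): max(3, 3) = 3
D (Black): min(-2, 3) = -2
Root (White): max(1, -2) = 1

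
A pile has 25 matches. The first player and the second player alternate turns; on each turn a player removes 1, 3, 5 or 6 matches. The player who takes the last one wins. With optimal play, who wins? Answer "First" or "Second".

i:   0  1  2  3  4  5  6  7  8  9 10 11 12 13 14 15 16 17 18 19 20 21 22 23 24 25
     L  W  L  W  L  W  W  W  W  W  W  L  W  L  W  L  W  W  W  W  W  W  L  W  L  W
Position 25 is W, so the first player wins.

First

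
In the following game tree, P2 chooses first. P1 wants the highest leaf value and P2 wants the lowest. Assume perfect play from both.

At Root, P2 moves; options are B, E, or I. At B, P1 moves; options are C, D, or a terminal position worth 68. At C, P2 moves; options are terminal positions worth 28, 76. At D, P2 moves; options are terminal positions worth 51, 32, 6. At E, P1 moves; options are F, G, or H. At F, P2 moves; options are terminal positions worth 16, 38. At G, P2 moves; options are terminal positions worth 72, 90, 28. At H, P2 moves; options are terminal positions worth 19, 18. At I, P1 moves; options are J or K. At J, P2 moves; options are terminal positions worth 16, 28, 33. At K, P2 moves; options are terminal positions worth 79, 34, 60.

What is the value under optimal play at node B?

C: min(28, 76) = 28
D: min(51, 32, 6) = 6
B: max(28, 6, 68) = 68

68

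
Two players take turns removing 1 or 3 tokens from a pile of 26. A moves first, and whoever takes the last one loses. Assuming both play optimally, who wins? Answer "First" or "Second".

Compute winning (W) and losing (L) positions by backward induction:
i:   0  1  2  3  4  5  6  7  8  9 10 11 12 13 14 15 16 17 18 19 20 21 22 23 24 25 26
     W  L  W  L  W  L  W  L  W  L  W  L  W  L  W  L  W  L  W  L  W  L  W  L  W  L  W
Position 26 is W, so the first player wins.

First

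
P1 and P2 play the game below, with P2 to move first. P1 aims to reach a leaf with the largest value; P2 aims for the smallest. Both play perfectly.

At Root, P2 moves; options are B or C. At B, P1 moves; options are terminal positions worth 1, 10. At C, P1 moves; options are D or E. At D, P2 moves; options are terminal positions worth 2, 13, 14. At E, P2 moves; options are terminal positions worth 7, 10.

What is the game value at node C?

7

D: min(2, 13, 14) = 2
E: min(7, 10) = 7
C: max(2, 7) = 7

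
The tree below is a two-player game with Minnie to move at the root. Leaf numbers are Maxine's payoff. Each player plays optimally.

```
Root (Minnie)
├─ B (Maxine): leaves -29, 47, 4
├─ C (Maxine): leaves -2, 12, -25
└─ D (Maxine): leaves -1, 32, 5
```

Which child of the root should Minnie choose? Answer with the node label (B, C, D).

C

B (Maxine): max(-29, 47, 4) = 47
C (Maxine): max(-2, 12, -25) = 12
D (Maxine): max(-1, 32, 5) = 32
Root (Minnie): min(47, 12, 32) = 12
Minnie picks the child with the lowest value: C (value 12).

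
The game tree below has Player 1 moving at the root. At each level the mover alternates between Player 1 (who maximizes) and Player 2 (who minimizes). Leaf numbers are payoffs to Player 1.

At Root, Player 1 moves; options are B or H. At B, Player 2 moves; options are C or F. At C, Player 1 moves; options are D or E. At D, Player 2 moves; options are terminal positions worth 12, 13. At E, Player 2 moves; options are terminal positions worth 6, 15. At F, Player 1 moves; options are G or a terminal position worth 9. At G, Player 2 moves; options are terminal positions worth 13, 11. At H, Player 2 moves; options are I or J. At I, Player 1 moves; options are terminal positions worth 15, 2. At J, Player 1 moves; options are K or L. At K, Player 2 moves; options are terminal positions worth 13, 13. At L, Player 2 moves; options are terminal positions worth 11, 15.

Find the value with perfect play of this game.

D (Player 2): min(12, 13) = 12
E (Player 2): min(6, 15) = 6
C (Player 1): max(12, 6) = 12
G (Player 2): min(13, 11) = 11
F (Player 1): max(11, 9) = 11
B (Player 2): min(12, 11) = 11
I (Player 1): max(15, 2) = 15
K (Player 2): min(13, 13) = 13
L (Player 2): min(11, 15) = 11
J (Player 1): max(13, 11) = 13
H (Player 2): min(15, 13) = 13
Root (Player 1): max(11, 13) = 13

13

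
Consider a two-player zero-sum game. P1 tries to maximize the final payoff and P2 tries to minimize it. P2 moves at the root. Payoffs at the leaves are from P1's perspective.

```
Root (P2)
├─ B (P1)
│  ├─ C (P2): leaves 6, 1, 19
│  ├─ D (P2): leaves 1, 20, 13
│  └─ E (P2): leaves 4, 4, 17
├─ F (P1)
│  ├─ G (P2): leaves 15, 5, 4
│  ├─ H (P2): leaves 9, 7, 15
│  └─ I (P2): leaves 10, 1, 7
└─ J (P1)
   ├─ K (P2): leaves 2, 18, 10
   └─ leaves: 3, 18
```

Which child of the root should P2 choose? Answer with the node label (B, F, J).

B

C (P2): min(6, 1, 19) = 1
D (P2): min(1, 20, 13) = 1
E (P2): min(4, 4, 17) = 4
B (P1): max(1, 1, 4) = 4
G (P2): min(15, 5, 4) = 4
H (P2): min(9, 7, 15) = 7
I (P2): min(10, 1, 7) = 1
F (P1): max(4, 7, 1) = 7
K (P2): min(2, 18, 10) = 2
J (P1): max(2, 3, 18) = 18
Root (P2): min(4, 7, 18) = 4
P2 picks the child with the lowest value: B (value 4).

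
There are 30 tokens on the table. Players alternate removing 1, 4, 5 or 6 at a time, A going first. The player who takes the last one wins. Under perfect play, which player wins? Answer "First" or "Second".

First

i:   0  1  2  3  4  5  6  7  8  9 10 11 12 13 14 15 16 17 18 19 20 21 22 23 24 25 26 27 28 29 30
     L  W  L  W  W  W  W  W  W  L  W  L  W  W  W  W  W  W  L  W  L  W  W  W  W  W  W  L  W  L  W
Position 30 is W, so the first player wins.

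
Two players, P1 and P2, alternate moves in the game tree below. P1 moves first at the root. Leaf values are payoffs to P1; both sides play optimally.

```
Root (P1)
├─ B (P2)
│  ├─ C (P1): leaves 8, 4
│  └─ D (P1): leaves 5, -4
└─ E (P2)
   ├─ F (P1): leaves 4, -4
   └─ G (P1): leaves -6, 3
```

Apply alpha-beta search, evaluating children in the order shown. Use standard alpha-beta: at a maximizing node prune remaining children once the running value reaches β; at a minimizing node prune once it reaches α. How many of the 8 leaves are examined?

6

C [α=-∞,β=+∞]: v=8
D [α=-∞,β=8]: v=5
B [α=-∞,β=+∞]: v=5
F [α=5,β=+∞]: v=4
E [α=5,β=+∞]: v=4 after child 1 ≤ α → α-cutoff, skip 1
Root [α=-∞,β=+∞]: v=5
Leaves evaluated: 6 of 8.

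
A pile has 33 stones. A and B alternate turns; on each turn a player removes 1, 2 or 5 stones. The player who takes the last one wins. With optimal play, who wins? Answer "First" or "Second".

Second

Compute winning (W) and losing (L) positions by backward induction:
i:   0  1  2  3  4  5  6  7  8  9 10 11 12 13 14 15 16 17 18 19 20 21 22 23 24 25 26 27 28 29 30 31 32 33
     L  W  W  L  W  W  L  W  W  L  W  W  L  W  W  L  W  W  L  W  W  L  W  W  L  W  W  L  W  W  L  W  W  L
Position 33 is L, so the second player wins.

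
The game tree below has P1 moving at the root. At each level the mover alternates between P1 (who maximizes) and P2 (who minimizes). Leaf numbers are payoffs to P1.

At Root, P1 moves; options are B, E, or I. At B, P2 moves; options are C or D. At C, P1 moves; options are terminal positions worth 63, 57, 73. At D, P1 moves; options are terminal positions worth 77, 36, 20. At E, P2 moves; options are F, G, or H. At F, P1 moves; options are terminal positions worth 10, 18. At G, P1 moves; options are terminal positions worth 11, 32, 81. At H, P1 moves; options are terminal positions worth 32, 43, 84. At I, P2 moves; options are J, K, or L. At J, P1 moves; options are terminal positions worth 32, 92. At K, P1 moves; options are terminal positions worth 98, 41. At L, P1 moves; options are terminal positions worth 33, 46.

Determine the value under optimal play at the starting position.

73

C (P1): max(63, 57, 73) = 73
D (P1): max(77, 36, 20) = 77
B (P2): min(73, 77) = 73
F (P1): max(10, 18) = 18
G (P1): max(11, 32, 81) = 81
H (P1): max(32, 43, 84) = 84
E (P2): min(18, 81, 84) = 18
J (P1): max(32, 92) = 92
K (P1): max(98, 41) = 98
L (P1): max(33, 46) = 46
I (P2): min(92, 98, 46) = 46
Root (P1): max(73, 18, 46) = 73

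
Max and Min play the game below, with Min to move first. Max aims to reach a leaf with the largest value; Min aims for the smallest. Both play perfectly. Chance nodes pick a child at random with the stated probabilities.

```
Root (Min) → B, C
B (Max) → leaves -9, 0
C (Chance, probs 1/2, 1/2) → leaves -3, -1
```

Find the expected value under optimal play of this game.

-2

B (Max): max(-9, 0) = 0
C (Chance): 1/2·-3 + 1/2·-1 = -2
Root (Min): min(0, -2) = -2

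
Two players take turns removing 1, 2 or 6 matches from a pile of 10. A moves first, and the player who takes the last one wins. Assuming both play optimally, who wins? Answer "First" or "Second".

Second

Positions where the player to move wins (W) vs loses (L):
i:   0  1  2  3  4  5  6  7  8  9 10
     L  W  W  L  W  W  W  L  W  W  L
Position 10 is L, so the second player wins.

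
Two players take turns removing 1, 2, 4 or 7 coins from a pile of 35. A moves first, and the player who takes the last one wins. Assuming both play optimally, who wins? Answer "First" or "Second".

First

Mark each pile size as W (mover wins) or L (mover loses):
i:   0  1  2  3  4  5  6  7  8  9 10 11 12 13 14 15 16 17 18 19 20 21 22 23 24 25 26 27 28 29 30 31 32 33 34 35
     L  W  W  L  W  W  L  W  W  L  W  W  L  W  W  L  W  W  L  W  W  L  W  W  L  W  W  L  W  W  L  W  W  L  W  W
Position 35 is W, so the first player wins.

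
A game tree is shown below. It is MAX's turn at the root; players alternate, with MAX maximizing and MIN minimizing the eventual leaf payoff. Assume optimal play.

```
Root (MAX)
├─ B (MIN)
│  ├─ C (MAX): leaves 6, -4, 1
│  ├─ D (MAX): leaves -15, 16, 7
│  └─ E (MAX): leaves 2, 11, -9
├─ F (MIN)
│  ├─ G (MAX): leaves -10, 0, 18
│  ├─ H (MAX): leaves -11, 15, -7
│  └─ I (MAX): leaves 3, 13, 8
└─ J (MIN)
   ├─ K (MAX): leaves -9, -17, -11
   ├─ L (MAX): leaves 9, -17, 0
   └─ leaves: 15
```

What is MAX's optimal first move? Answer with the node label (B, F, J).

C (MAX): max(6, -4, 1) = 6
D (MAX): max(-15, 16, 7) = 16
E (MAX): max(2, 11, -9) = 11
B (MIN): min(6, 16, 11) = 6
G (MAX): max(-10, 0, 18) = 18
H (MAX): max(-11, 15, -7) = 15
I (MAX): max(3, 13, 8) = 13
F (MIN): min(18, 15, 13) = 13
K (MAX): max(-9, -17, -11) = -9
L (MAX): max(9, -17, 0) = 9
J (MIN): min(-9, 9, 15) = -9
Root (MAX): max(6, 13, -9) = 13
MAX picks the child with the highest value: F (value 13).

F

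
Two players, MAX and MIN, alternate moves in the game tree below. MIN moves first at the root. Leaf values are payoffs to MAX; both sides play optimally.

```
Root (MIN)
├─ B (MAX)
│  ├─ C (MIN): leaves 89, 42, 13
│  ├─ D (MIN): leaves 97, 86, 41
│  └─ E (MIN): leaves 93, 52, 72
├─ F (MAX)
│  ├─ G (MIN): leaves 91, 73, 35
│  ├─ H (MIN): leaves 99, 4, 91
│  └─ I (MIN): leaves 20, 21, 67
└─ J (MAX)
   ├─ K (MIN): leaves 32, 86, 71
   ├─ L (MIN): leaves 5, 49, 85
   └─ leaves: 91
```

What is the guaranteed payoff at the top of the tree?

35

C (MIN): min(89, 42, 13) = 13
D (MIN): min(97, 86, 41) = 41
E (MIN): min(93, 52, 72) = 52
B (MAX): max(13, 41, 52) = 52
G (MIN): min(91, 73, 35) = 35
H (MIN): min(99, 4, 91) = 4
I (MIN): min(20, 21, 67) = 20
F (MAX): max(35, 4, 20) = 35
K (MIN): min(32, 86, 71) = 32
L (MIN): min(5, 49, 85) = 5
J (MAX): max(32, 5, 91) = 91
Root (MIN): min(52, 35, 91) = 35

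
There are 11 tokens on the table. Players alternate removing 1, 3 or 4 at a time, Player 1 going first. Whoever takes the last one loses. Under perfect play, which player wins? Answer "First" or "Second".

Positions where the player to move wins (W) vs loses (L):
i:   0  1  2  3  4  5  6  7  8  9 10 11
     W  L  W  L  W  W  W  W  L  W  L  W
Position 11 is W, so the first player wins.

First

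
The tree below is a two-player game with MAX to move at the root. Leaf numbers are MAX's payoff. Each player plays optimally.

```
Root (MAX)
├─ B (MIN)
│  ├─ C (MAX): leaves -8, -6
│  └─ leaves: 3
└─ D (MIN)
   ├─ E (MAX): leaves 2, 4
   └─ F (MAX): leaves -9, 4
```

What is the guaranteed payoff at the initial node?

C (MAX): max(-8, -6) = -6
B (MIN): min(-6, 3) = -6
E (MAX): max(2, 4) = 4
F (MAX): max(-9, 4) = 4
D (MIN): min(4, 4) = 4
Root (MAX): max(-6, 4) = 4

4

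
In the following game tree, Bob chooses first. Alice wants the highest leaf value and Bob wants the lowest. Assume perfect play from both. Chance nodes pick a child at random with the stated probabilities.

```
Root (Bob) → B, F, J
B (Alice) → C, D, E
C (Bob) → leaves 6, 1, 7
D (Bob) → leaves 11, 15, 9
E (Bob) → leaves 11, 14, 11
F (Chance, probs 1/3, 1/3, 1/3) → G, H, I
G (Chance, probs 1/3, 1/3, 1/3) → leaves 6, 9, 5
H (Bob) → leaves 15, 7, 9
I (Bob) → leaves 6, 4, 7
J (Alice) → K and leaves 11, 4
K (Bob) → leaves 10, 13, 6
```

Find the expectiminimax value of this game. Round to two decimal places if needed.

5.89

C (Bob): min(6, 1, 7) = 1
D (Bob): min(11, 15, 9) = 9
E (Bob): min(11, 14, 11) = 11
B (Alice): max(1, 9, 11) = 11
G (Chance): 1/3·6 + 1/3·9 + 1/3·5 = 6.67
H (Bob): min(15, 7, 9) = 7
I (Bob): min(6, 4, 7) = 4
F (Chance): 1/3·6.67 + 1/3·7 + 1/3·4 = 5.89
K (Bob): min(10, 13, 6) = 6
J (Alice): max(6, 11, 4) = 11
Root (Bob): min(11, 5.89, 11) = 5.89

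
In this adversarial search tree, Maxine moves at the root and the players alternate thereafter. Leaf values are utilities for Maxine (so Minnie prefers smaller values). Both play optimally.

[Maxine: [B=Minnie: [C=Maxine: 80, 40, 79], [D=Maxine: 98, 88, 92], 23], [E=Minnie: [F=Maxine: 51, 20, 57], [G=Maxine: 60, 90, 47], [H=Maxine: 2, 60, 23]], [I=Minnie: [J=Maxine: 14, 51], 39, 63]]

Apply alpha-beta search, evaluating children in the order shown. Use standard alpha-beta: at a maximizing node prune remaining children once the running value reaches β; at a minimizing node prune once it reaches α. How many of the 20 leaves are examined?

13

C [α=-∞,β=+∞]: v=80
D [α=-∞,β=80]: v=98 after child 1 ≥ β → β-cutoff, skip 2
B [α=-∞,β=+∞]: v=23
F [α=23,β=+∞]: v=57
G [α=23,β=57]: v=60 after child 1 ≥ β → β-cutoff, skip 2
H [α=23,β=57]: v=60 after child 2 ≥ β → β-cutoff, skip 1
E [α=23,β=+∞]: v=57
J [α=57,β=+∞]: v=51
I [α=57,β=+∞]: v=51 after child 1 ≤ α → α-cutoff, skip 2
Root [α=-∞,β=+∞]: v=57
Leaves evaluated: 13 of 20.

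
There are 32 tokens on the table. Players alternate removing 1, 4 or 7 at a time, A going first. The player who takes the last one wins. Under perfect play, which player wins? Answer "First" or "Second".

Positions where the player to move wins (W) vs loses (L):
i:   0  1  2  3  4  5  6  7  8  9 10 11 12 13 14 15 16 17 18 19 20 21 22 23 24 25 26 27 28 29 30 31 32
     L  W  L  W  W  L  W  W  L  W  L  W  W  L  W  W  L  W  L  W  W  L  W  W  L  W  L  W  W  L  W  W  L
Position 32 is L, so the second player wins.

Second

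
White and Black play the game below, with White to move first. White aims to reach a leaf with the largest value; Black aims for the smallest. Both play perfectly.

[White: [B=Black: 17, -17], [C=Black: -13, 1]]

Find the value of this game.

-13

B (Black): min(17, -17) = -17
C (Black): min(-13, 1) = -13
Root (White): max(-17, -13) = -13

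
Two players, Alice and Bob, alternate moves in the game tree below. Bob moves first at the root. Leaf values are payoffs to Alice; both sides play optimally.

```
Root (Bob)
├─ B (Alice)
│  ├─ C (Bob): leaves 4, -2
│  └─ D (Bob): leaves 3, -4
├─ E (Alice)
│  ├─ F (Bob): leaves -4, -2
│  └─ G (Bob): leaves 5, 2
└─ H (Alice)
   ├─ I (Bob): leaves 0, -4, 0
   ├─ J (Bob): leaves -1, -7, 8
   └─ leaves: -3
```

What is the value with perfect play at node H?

-3

I: min(0, -4, 0) = -4
J: min(-1, -7, 8) = -7
H: max(-4, -7, -3) = -3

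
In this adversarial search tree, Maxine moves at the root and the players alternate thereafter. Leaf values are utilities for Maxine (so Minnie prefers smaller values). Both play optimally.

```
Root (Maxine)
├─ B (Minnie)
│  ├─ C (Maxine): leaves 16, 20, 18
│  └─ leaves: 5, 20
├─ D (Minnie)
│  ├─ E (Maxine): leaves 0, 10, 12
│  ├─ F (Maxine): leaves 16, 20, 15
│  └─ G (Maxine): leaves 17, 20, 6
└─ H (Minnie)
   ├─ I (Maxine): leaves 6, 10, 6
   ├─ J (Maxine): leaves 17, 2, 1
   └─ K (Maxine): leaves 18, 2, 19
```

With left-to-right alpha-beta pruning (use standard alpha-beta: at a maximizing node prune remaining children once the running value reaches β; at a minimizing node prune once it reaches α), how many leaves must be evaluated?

C [α=-∞,β=+∞]: v=20
B [α=-∞,β=+∞]: v=5
E [α=5,β=+∞]: v=12
F [α=5,β=12]: v=16 after child 1 ≥ β → β-cutoff, skip 2
G [α=5,β=12]: v=17 after child 1 ≥ β → β-cutoff, skip 2
D [α=5,β=+∞]: v=12
I [α=12,β=+∞]: v=10
H [α=12,β=+∞]: v=10 after child 1 ≤ α → α-cutoff, skip 2
Root [α=-∞,β=+∞]: v=12
Leaves evaluated: 13 of 23.

13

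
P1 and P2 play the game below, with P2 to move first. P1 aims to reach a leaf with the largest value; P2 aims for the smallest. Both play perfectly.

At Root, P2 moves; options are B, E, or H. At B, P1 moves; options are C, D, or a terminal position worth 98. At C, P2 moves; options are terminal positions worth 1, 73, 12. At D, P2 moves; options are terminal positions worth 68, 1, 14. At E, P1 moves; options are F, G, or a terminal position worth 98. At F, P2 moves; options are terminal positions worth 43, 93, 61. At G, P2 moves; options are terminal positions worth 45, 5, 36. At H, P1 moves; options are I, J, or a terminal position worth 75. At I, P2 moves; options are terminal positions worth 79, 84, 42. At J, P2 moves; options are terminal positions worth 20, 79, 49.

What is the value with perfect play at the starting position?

75

C (P2): min(1, 73, 12) = 1
D (P2): min(68, 1, 14) = 1
B (P1): max(1, 1, 98) = 98
F (P2): min(43, 93, 61) = 43
G (P2): min(45, 5, 36) = 5
E (P1): max(43, 5, 98) = 98
I (P2): min(79, 84, 42) = 42
J (P2): min(20, 79, 49) = 20
H (P1): max(42, 20, 75) = 75
Root (P2): min(98, 98, 75) = 75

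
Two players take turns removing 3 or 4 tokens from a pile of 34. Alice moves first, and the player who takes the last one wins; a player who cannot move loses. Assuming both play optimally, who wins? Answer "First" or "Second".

Mark each pile size as W (mover wins) or L (mover loses):
i:   0  1  2  3  4  5  6  7  8  9 10 11 12 13 14 15 16 17 18 19 20 21 22 23 24 25 26 27 28 29 30 31 32 33 34
     L  L  L  W  W  W  W  L  L  L  W  W  W  W  L  L  L  W  W  W  W  L  L  L  W  W  W  W  L  L  L  W  W  W  W
Position 34 is W, so the first player wins.

First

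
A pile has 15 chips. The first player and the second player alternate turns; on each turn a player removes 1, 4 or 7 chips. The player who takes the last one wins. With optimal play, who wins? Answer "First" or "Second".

Mark each pile size as W (mover wins) or L (mover loses):
i:   0  1  2  3  4  5  6  7  8  9 10 11 12 13 14 15
     L  W  L  W  W  L  W  W  L  W  L  W  W  L  W  W
Position 15 is W, so the first player wins.

First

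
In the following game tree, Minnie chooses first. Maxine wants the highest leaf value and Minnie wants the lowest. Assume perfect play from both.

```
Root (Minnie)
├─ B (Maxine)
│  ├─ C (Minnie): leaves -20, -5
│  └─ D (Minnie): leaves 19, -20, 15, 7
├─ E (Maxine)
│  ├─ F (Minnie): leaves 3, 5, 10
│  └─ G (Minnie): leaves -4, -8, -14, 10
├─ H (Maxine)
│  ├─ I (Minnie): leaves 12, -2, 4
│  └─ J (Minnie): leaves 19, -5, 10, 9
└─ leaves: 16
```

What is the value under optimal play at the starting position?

C (Minnie): min(-20, -5) = -20
D (Minnie): min(19, -20, 15, 7) = -20
B (Maxine): max(-20, -20) = -20
F (Minnie): min(3, 5, 10) = 3
G (Minnie): min(-4, -8, -14, 10) = -14
E (Maxine): max(3, -14) = 3
I (Minnie): min(12, -2, 4) = -2
J (Minnie): min(19, -5, 10, 9) = -5
H (Maxine): max(-2, -5) = -2
Root (Minnie): min(-20, 3, -2, 16) = -20

-20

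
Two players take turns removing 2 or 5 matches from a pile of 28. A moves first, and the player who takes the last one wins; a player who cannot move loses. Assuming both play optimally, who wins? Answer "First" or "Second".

Mark each pile size as W (mover wins) or L (mover loses):
i:   0  1  2  3  4  5  6  7  8  9 10 11 12 13 14 15 16 17 18 19 20 21 22 23 24 25 26 27 28
     L  L  W  W  L  W  W  L  L  W  W  L  W  W  L  L  W  W  L  W  W  L  L  W  W  L  W  W  L
Position 28 is L, so the second player wins.

Second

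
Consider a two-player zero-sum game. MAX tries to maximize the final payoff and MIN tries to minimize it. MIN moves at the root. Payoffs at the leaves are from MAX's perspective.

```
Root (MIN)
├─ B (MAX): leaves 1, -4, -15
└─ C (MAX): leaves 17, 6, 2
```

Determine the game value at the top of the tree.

1

B (MAX): max(1, -4, -15) = 1
C (MAX): max(17, 6, 2) = 17
Root (MIN): min(1, 17) = 1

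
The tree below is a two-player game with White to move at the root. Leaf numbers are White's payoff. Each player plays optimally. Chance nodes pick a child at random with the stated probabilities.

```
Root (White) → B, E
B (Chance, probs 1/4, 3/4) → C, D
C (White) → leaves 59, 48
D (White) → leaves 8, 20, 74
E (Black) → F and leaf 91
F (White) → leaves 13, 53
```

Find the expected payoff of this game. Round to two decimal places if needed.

70.25

C (White): max(59, 48) = 59
D (White): max(8, 20, 74) = 74
B (Chance): 1/4·59 + 3/4·74 = 70.25
F (White): max(13, 53) = 53
E (Black): min(53, 91) = 53
Root (White): max(70.25, 53) = 70.25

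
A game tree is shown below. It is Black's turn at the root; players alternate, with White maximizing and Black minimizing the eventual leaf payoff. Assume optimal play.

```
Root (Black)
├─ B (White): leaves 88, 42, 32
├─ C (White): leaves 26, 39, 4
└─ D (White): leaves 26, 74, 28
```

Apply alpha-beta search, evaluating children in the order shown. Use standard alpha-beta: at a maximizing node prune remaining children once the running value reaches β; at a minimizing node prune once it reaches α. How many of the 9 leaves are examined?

B [α=-∞,β=+∞]: v=88
C [α=-∞,β=88]: v=39
D [α=-∞,β=39]: v=74 after child 2 ≥ β → β-cutoff, skip 1
Root [α=-∞,β=+∞]: v=39
Leaves evaluated: 8 of 9.

8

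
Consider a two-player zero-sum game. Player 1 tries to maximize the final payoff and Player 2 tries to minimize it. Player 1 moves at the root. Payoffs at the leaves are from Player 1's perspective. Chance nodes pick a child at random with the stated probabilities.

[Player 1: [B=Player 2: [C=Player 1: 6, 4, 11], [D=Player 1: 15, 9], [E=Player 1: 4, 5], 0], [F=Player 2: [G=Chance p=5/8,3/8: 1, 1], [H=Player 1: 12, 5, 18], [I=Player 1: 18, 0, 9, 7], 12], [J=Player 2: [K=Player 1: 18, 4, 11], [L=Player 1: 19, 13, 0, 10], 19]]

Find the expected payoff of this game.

18

C (Player 1): max(6, 4, 11) = 11
D (Player 1): max(15, 9) = 15
E (Player 1): max(4, 5) = 5
B (Player 2): min(11, 15, 5, 0) = 0
G (Chance): 5/8·1 + 3/8·1 = 1
H (Player 1): max(12, 5, 18) = 18
I (Player 1): max(18, 0, 9, 7) = 18
F (Player 2): min(1, 18, 18, 12) = 1
K (Player 1): max(18, 4, 11) = 18
L (Player 1): max(19, 13, 0, 10) = 19
J (Player 2): min(18, 19, 19) = 18
Root (Player 1): max(0, 1, 18) = 18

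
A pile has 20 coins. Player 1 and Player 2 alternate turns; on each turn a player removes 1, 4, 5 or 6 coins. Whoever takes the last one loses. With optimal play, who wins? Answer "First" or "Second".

Positions where the player to move wins (W) vs loses (L):
i:   0  1  2  3  4  5  6  7  8  9 10 11 12 13 14 15 16 17 18 19 20
     W  L  W  L  W  W  W  W  W  W  L  W  L  W  W  W  W  W  W  L  W
Position 20 is W, so the first player wins.

First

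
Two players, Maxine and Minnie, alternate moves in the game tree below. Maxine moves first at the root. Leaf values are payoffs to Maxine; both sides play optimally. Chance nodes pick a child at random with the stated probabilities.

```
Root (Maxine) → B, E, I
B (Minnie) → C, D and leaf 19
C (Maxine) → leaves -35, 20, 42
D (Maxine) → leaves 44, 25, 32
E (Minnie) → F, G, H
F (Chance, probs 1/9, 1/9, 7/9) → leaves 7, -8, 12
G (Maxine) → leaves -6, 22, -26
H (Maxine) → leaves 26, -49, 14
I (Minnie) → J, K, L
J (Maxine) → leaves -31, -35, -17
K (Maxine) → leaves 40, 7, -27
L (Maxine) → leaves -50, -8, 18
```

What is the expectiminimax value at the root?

19

C (Maxine): max(-35, 20, 42) = 42
D (Maxine): max(44, 25, 32) = 44
B (Minnie): min(42, 44, 19) = 19
F (Chance): 1/9·7 + 1/9·-8 + 7/9·12 = 9.22
G (Maxine): max(-6, 22, -26) = 22
H (Maxine): max(26, -49, 14) = 26
E (Minnie): min(9.22, 22, 26) = 9.22
J (Maxine): max(-31, -35, -17) = -17
K (Maxine): max(40, 7, -27) = 40
L (Maxine): max(-50, -8, 18) = 18
I (Minnie): min(-17, 40, 18) = -17
Root (Maxine): max(19, 9.22, -17) = 19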